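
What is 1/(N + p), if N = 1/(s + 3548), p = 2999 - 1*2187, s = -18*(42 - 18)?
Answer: 3116/2530193 ≈ 0.0012315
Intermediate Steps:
s = -432 (s = -18*24 = -432)
p = 812 (p = 2999 - 2187 = 812)
N = 1/3116 (N = 1/(-432 + 3548) = 1/3116 ≈ 0.00032092)
1/(N + p) = 1/(1/3116 + 812) = 1/(2530193/3116) = 3116/2530193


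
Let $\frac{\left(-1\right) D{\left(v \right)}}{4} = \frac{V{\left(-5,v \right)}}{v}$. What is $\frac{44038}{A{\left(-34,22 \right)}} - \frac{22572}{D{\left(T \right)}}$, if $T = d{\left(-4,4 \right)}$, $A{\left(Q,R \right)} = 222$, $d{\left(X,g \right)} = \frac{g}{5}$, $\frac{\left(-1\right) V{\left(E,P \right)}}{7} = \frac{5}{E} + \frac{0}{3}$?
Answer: $\frac{3276157}{3885} \approx 843.28$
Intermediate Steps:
$V{\left(E,P \right)} = - \frac{35}{E}$ ($V{\left(E,P \right)} = - 7 \left(\frac{5}{E} + \frac{0}{3}\right) = - 7 \left(\frac{5}{E} + 0 \cdot \frac{1}{3}\right) = - 7 \left(\frac{5}{E} + 0\right) = - 7 \frac{5}{E} = - \frac{35}{E}$)
$d{\left(X,g \right)} = \frac{g}{5}$ ($d{\left(X,g \right)} = g \frac{1}{5} = \frac{g}{5}$)
$T = \frac{4}{5}$ ($T = \frac{1}{5} \cdot 4 = \frac{4}{5} \approx 0.8$)
$D{\left(v \right)} = - \frac{28}{v}$ ($D{\left(v \right)} = - 4 \frac{\left(-35\right) \frac{1}{-5}}{v} = - 4 \frac{\left(-35\right) \left(- \frac{1}{5}\right)}{v} = - 4 \frac{7}{v} = - \frac{28}{v}$)
$\frac{44038}{A{\left(-34,22 \right)}} - \frac{22572}{D{\left(T \right)}} = \frac{44038}{222} - \frac{22572}{\left(-28\right) \frac{1}{\frac{4}{5}}} = 44038 \cdot \frac{1}{222} - \frac{22572}{\left(-28\right) \frac{5}{4}} = \frac{22019}{111} - \frac{22572}{-35} = \frac{22019}{111} - - \frac{22572}{35} = \frac{22019}{111} + \frac{22572}{35} = \frac{3276157}{3885}$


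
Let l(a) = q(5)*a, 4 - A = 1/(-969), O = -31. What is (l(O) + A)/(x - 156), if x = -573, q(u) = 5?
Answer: 146318/706401 ≈ 0.20713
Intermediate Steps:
A = 3877/969 (A = 4 - 1/(-969) = 4 - 1*(-1/969) = 4 + 1/969 = 3877/969 ≈ 4.0010)
l(a) = 5*a
(l(O) + A)/(x - 156) = (5*(-31) + 3877/969)/(-573 - 156) = (-155 + 3877/969)/(-729) = -146318/969*(-1/729) = 146318/706401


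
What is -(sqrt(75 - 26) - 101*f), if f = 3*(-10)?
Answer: -3037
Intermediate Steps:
f = -30
-(sqrt(75 - 26) - 101*f) = -(sqrt(75 - 26) - 101*(-30)) = -(sqrt(49) + 3030) = -(7 + 3030) = -1*3037 = -3037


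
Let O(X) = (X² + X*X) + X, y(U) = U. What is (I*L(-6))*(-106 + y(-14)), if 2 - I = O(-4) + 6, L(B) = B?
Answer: -23040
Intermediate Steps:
O(X) = X + 2*X² (O(X) = (X² + X²) + X = 2*X² + X = X + 2*X²)
I = -32 (I = 2 - (-4*(1 + 2*(-4)) + 6) = 2 - (-4*(1 - 8) + 6) = 2 - (-4*(-7) + 6) = 2 - (28 + 6) = 2 - 1*34 = 2 - 34 = -32)
(I*L(-6))*(-106 + y(-14)) = (-32*(-6))*(-106 - 14) = 192*(-120) = -23040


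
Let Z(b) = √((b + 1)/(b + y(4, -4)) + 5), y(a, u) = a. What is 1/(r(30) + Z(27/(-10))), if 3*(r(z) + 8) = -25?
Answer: -1911/30781 - 36*√39/30781 ≈ -0.069388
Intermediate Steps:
r(z) = -49/3 (r(z) = -8 + (⅓)*(-25) = -8 - 25/3 = -49/3)
Z(b) = √(5 + (1 + b)/(4 + b)) (Z(b) = √((b + 1)/(b + 4) + 5) = √((1 + b)/(4 + b) + 5) = √(5 + (1 + b)/(4 + b)))
1/(r(30) + Z(27/(-10))) = 1/(-49/3 + √3*√((7 + 2*(27/(-10)))/(4 + 27/(-10)))) = 1/(-49/3 + √3*√((7 + 2*(27*(-⅒)))/(4 + 27*(-⅒)))) = 1/(-49/3 + √3*√((7 + 2*(-27/10))/(4 - 27/10))) = 1/(-49/3 + √3*√((7 - 27/5)/(13/10))) = 1/(-49/3 + √3*√((10/13)*(8/5))) = 1/(-49/3 + √3*√(16/13)) = 1/(-49/3 + √3*(4*√13/13)) = 1/(-49/3 + 4*√39/13)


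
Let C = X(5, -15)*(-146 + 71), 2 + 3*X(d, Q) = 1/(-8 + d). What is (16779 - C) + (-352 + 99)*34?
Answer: 24356/3 ≈ 8118.7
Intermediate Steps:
X(d, Q) = -⅔ + 1/(3*(-8 + d))
C = 175/3 (C = ((17 - 2*5)/(3*(-8 + 5)))*(-146 + 71) = ((⅓)*(17 - 10)/(-3))*(-75) = ((⅓)*(-⅓)*7)*(-75) = -7/9*(-75) = 175/3 ≈ 58.333)
(16779 - C) + (-352 + 99)*34 = (16779 - 1*175/3) + (-352 + 99)*34 = (16779 - 175/3) - 253*34 = 50162/3 - 8602 = 24356/3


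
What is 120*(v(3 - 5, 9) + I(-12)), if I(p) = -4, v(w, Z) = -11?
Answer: -1800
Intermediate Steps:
120*(v(3 - 5, 9) + I(-12)) = 120*(-11 - 4) = 120*(-15) = -1800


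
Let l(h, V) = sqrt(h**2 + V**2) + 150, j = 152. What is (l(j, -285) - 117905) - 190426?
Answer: -307858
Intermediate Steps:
l(h, V) = 150 + sqrt(V**2 + h**2) (l(h, V) = sqrt(V**2 + h**2) + 150 = 150 + sqrt(V**2 + h**2))
(l(j, -285) - 117905) - 190426 = ((150 + sqrt((-285)**2 + 152**2)) - 117905) - 190426 = ((150 + sqrt(81225 + 23104)) - 117905) - 190426 = ((150 + sqrt(104329)) - 117905) - 190426 = ((150 + 323) - 117905) - 190426 = (473 - 117905) - 190426 = -117432 - 190426 = -307858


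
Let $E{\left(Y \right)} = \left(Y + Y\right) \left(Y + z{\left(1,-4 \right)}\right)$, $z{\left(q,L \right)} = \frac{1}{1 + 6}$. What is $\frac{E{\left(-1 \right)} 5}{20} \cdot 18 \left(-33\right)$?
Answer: $- \frac{1782}{7} \approx -254.57$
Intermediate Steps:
$z{\left(q,L \right)} = \frac{1}{7}$
$E{\left(Y \right)} = 2 Y \left(\frac{1}{7} + Y\right)$ ($E{\left(Y \right)} = \left(Y + Y\right) \left(Y + \frac{1}{7}\right) = 2 Y \left(\frac{1}{7} + Y\right)$)
$\frac{E{\left(-1 \right)} 5}{20} \cdot 18 \left(-33\right) = \frac{\frac{2}{7} \left(-1\right) \left(1 + 7 \left(-1\right)\right) 5}{20} \cdot 18 \left(-33\right) = \frac{2}{7} \left(-1\right) \left(1 - 7\right) 5 \cdot \frac{1}{20} \cdot 18 \left(-33\right) = \frac{2}{7} \left(-1\right) \left(-6\right) 5 \cdot \frac{1}{20} \cdot 18 \left(-33\right) = \frac{12}{7} \cdot 5 \cdot \frac{1}{20} \cdot 18 \left(-33\right) = \frac{60}{7} \cdot \frac{1}{20} \cdot 18 \left(-33\right) = \frac{3}{7} \cdot 18 \left(-33\right) = \frac{54}{7} \left(-33\right) = - \frac{1782}{7}$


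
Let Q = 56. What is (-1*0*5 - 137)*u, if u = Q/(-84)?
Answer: 274/3 ≈ 91.333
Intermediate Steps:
u = -⅔ (u = 56/(-84) = 56*(-1/84) = -⅔ ≈ -0.66667)
(-1*0*5 - 137)*u = (-1*0*5 - 137)*(-⅔) = (0*5 - 137)*(-⅔) = (0 - 137)*(-⅔) = -137*(-⅔) = 274/3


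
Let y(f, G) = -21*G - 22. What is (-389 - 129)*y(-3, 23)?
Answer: 261590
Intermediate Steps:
y(f, G) = -22 - 21*G
(-389 - 129)*y(-3, 23) = (-389 - 129)*(-22 - 21*23) = -518*(-22 - 483) = -518*(-505) = 261590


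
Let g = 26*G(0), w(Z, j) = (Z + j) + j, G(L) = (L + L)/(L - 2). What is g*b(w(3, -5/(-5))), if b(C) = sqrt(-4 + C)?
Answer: 0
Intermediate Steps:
G(L) = 2*L/(-2 + L) (G(L) = (2*L)/(-2 + L) = 2*L/(-2 + L))
w(Z, j) = Z + 2*j
g = 0 (g = 26*(2*0/(-2 + 0)) = 26*(2*0/(-2)) = 26*(2*0*(-1/2)) = 26*0 = 0)
g*b(w(3, -5/(-5))) = 0*sqrt(-4 + (3 + 2*(-5/(-5)))) = 0*sqrt(-4 + (3 + 2*(-5*(-1/5)))) = 0*sqrt(-4 + (3 + 2*1)) = 0*sqrt(-4 + (3 + 2)) = 0*sqrt(-4 + 5) = 0*sqrt(1) = 0*1 = 0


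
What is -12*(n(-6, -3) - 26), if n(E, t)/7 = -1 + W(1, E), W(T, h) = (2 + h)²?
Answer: -948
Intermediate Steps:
n(E, t) = -7 + 7*(2 + E)² (n(E, t) = 7*(-1 + (2 + E)²) = -7 + 7*(2 + E)²)
-12*(n(-6, -3) - 26) = -12*((-7 + 7*(2 - 6)²) - 26) = -12*((-7 + 7*(-4)²) - 26) = -12*((-7 + 7*16) - 26) = -12*((-7 + 112) - 26) = -12*(105 - 26) = -12*79 = -948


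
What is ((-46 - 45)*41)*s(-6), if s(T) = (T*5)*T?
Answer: -671580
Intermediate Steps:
s(T) = 5*T**2 (s(T) = (5*T)*T = 5*T**2)
((-46 - 45)*41)*s(-6) = ((-46 - 45)*41)*(5*(-6)**2) = (-91*41)*(5*36) = -3731*180 = -671580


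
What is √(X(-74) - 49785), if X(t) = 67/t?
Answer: I*√272627618/74 ≈ 223.13*I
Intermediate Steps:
√(X(-74) - 49785) = √(67/(-74) - 49785) = √(67*(-1/74) - 49785) = √(-67/74 - 49785) = √(-3684157/74) = I*√272627618/74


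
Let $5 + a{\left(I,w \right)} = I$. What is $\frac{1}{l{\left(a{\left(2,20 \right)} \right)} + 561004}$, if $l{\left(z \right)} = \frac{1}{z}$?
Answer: $\frac{3}{1683011} \approx 1.7825 \cdot 10^{-6}$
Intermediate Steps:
$a{\left(I,w \right)} = -5 + I$
$\frac{1}{l{\left(a{\left(2,20 \right)} \right)} + 561004} = \frac{1}{\frac{1}{-5 + 2} + 561004} = \frac{1}{\frac{1}{-3} + 561004} = \frac{1}{- \frac{1}{3} + 561004} = \frac{1}{\frac{1683011}{3}} = \frac{3}{1683011}$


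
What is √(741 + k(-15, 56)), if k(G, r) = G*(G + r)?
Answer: 3*√14 ≈ 11.225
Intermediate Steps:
√(741 + k(-15, 56)) = √(741 - 15*(-15 + 56)) = √(741 - 15*41) = √(741 - 615) = √126 = 3*√14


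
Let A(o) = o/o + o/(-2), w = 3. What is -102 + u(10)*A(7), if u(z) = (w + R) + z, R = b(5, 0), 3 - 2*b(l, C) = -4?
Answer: -573/4 ≈ -143.25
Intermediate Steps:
b(l, C) = 7/2 (b(l, C) = 3/2 - ½*(-4) = 3/2 + 2 = 7/2)
R = 7/2 ≈ 3.5000
u(z) = 13/2 + z (u(z) = (3 + 7/2) + z = 13/2 + z)
A(o) = 1 - o/2 (A(o) = 1 + o*(-½) = 1 - o/2)
-102 + u(10)*A(7) = -102 + (13/2 + 10)*(1 - ½*7) = -102 + 33*(1 - 7/2)/2 = -102 + (33/2)*(-5/2) = -102 - 165/4 = -573/4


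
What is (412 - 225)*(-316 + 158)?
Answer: -29546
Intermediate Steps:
(412 - 225)*(-316 + 158) = 187*(-158) = -29546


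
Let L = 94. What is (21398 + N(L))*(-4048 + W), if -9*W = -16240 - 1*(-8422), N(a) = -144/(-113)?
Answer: -23064009484/339 ≈ -6.8035e+7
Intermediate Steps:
N(a) = 144/113 (N(a) = -144*(-1/113) = 144/113)
W = 2606/3 (W = -(-16240 - 1*(-8422))/9 = -(-16240 + 8422)/9 = -⅑*(-7818) = 2606/3 ≈ 868.67)
(21398 + N(L))*(-4048 + W) = (21398 + 144/113)*(-4048 + 2606/3) = (2418118/113)*(-9538/3) = -23064009484/339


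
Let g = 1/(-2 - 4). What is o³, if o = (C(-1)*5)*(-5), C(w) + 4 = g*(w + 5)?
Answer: 42875000/27 ≈ 1.5880e+6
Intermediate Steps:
g = -⅙ (g = 1/(-6) = -⅙ ≈ -0.16667)
C(w) = -29/6 - w/6 (C(w) = -4 - (w + 5)/6 = -4 - (5 + w)/6 = -4 + (-⅚ - w/6) = -29/6 - w/6)
o = 350/3 (o = ((-29/6 - ⅙*(-1))*5)*(-5) = ((-29/6 + ⅙)*5)*(-5) = -14/3*5*(-5) = -70/3*(-5) = 350/3 ≈ 116.67)
o³ = (350/3)³ = 42875000/27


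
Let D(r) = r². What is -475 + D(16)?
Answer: -219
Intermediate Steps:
-475 + D(16) = -475 + 16² = -475 + 256 = -219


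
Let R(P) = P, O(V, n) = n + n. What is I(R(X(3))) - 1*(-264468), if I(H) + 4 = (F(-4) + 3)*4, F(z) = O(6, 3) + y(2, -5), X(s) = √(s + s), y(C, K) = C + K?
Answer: 264488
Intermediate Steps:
O(V, n) = 2*n
X(s) = √2*√s (X(s) = √(2*s) = √2*√s)
F(z) = 3 (F(z) = 2*3 + (2 - 5) = 6 - 3 = 3)
I(H) = 20 (I(H) = -4 + (3 + 3)*4 = -4 + 6*4 = -4 + 24 = 20)
I(R(X(3))) - 1*(-264468) = 20 - 1*(-264468) = 20 + 264468 = 264488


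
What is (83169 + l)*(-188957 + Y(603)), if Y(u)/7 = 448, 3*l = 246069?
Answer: -30696142632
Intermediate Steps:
l = 82023 (l = (⅓)*246069 = 82023)
Y(u) = 3136 (Y(u) = 7*448 = 3136)
(83169 + l)*(-188957 + Y(603)) = (83169 + 82023)*(-188957 + 3136) = 165192*(-185821) = -30696142632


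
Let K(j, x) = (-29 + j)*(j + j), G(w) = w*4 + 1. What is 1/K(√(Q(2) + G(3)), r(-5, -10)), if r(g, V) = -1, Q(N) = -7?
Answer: -1/1670 - 29*√6/10020 ≈ -0.0076881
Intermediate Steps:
G(w) = 1 + 4*w (G(w) = 4*w + 1 = 1 + 4*w)
K(j, x) = 2*j*(-29 + j) (K(j, x) = (-29 + j)*(2*j) = 2*j*(-29 + j))
1/K(√(Q(2) + G(3)), r(-5, -10)) = 1/(2*√(-7 + (1 + 4*3))*(-29 + √(-7 + (1 + 4*3)))) = 1/(2*√(-7 + (1 + 12))*(-29 + √(-7 + (1 + 12)))) = 1/(2*√(-7 + 13)*(-29 + √(-7 + 13))) = 1/(2*√6*(-29 + √6)) = √6/(12*(-29 + √6))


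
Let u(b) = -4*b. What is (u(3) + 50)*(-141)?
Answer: -5358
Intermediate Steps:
(u(3) + 50)*(-141) = (-4*3 + 50)*(-141) = (-12 + 50)*(-141) = 38*(-141) = -5358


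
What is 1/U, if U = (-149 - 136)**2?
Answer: 1/81225 ≈ 1.2311e-5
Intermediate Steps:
U = 81225 (U = (-285)**2 = 81225)
1/U = 1/81225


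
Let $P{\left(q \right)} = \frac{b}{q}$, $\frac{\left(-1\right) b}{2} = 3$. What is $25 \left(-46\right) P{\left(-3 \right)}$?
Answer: $-2300$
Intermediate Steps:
$b = -6$ ($b = \left(-2\right) 3 = -6$)
$P{\left(q \right)} = - \frac{6}{q}$
$25 \left(-46\right) P{\left(-3 \right)} = 25 \left(-46\right) \left(- \frac{6}{-3}\right) = - 1150 \left(\left(-6\right) \left(- \frac{1}{3}\right)\right) = \left(-1150\right) 2 = -2300$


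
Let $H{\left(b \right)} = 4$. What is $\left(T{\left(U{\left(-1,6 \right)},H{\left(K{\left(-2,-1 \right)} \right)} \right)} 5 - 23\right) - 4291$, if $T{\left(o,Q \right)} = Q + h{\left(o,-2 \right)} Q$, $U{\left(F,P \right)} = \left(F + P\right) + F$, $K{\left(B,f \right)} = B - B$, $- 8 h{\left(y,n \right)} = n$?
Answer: $-4289$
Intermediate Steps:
$h{\left(y,n \right)} = - \frac{n}{8}$
$K{\left(B,f \right)} = 0$
$U{\left(F,P \right)} = P + 2 F$
$T{\left(o,Q \right)} = \frac{5 Q}{4}$ ($T{\left(o,Q \right)} = Q + \left(- \frac{1}{8}\right) \left(-2\right) Q = Q + \frac{Q}{4} = \frac{5 Q}{4}$)
$\left(T{\left(U{\left(-1,6 \right)},H{\left(K{\left(-2,-1 \right)} \right)} \right)} 5 - 23\right) - 4291 = \left(\frac{5}{4} \cdot 4 \cdot 5 - 23\right) - 4291 = \left(5 \cdot 5 - 23\right) - 4291 = \left(25 - 23\right) - 4291 = 2 - 4291 = -4289$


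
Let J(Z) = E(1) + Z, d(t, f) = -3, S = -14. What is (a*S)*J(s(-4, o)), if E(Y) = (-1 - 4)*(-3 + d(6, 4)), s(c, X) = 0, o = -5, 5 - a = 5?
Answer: 0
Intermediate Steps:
a = 0 (a = 5 - 1*5 = 5 - 5 = 0)
E(Y) = 30 (E(Y) = (-1 - 4)*(-3 - 3) = -5*(-6) = 30)
J(Z) = 30 + Z
(a*S)*J(s(-4, o)) = (0*(-14))*(30 + 0) = 0*30 = 0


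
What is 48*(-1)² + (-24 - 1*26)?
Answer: -2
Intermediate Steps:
48*(-1)² + (-24 - 1*26) = 48*1 + (-24 - 26) = 48 - 50 = -2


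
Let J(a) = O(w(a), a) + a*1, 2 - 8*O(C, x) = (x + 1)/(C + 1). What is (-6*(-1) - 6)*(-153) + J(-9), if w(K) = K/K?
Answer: -33/4 ≈ -8.2500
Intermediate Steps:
w(K) = 1
O(C, x) = ¼ - (1 + x)/(8*(1 + C)) (O(C, x) = ¼ - (x + 1)/(8*(C + 1)) = ¼ - (1 + x)/(8*(1 + C)))
J(a) = 3/16 + 15*a/16 (J(a) = (1 - a + 2*1)/(8*(1 + 1)) + a*1 = (⅛)*(1 - a + 2)/2 + a = (⅛)*(½)*(3 - a) + a = (3/16 - a/16) + a = 3/16 + 15*a/16)
(-6*(-1) - 6)*(-153) + J(-9) = (-6*(-1) - 6)*(-153) + (3/16 + (15/16)*(-9)) = (6 - 6)*(-153) + (3/16 - 135/16) = 0*(-153) - 33/4 = 0 - 33/4 = -33/4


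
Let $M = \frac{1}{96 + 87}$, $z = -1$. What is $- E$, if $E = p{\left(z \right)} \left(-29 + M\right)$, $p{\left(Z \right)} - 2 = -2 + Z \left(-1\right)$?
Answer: $\frac{5306}{183} \approx 28.995$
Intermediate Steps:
$p{\left(Z \right)} = - Z$ ($p{\left(Z \right)} = 2 + \left(-2 + Z \left(-1\right)\right) = 2 - \left(2 + Z\right) = - Z$)
$M = \frac{1}{183} \approx 0.0054645$
$E = - \frac{5306}{183}$ ($E = \left(-1\right) \left(-1\right) \left(-29 + \frac{1}{183}\right) = 1 \left(- \frac{5306}{183}\right) = - \frac{5306}{183} \approx -28.995$)
$- E = \left(-1\right) \left(- \frac{5306}{183}\right) = \frac{5306}{183}$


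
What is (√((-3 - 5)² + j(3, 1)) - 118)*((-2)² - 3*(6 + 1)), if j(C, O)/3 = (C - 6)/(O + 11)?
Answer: 2006 - 17*√253/2 ≈ 1870.8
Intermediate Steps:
j(C, O) = 3*(-6 + C)/(11 + O) (j(C, O) = 3*((C - 6)/(O + 11)) = 3*((-6 + C)/(11 + O)) = 3*(-6 + C)/(11 + O))
(√((-3 - 5)² + j(3, 1)) - 118)*((-2)² - 3*(6 + 1)) = (√((-3 - 5)² + 3*(-6 + 3)/(11 + 1)) - 118)*((-2)² - 3*(6 + 1)) = (√((-8)² + 3*(-3)/12) - 118)*(4 - 3*7) = (√(64 + 3*(1/12)*(-3)) - 118)*(4 - 21) = (√(64 - ¾) - 118)*(-17) = (√(253/4) - 118)*(-17) = (√253/2 - 118)*(-17) = (-118 + √253/2)*(-17) = 2006 - 17*√253/2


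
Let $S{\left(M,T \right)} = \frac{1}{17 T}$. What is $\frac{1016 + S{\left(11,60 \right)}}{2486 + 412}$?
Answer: $\frac{1036321}{2955960} \approx 0.35059$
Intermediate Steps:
$S{\left(M,T \right)} = \frac{1}{17 T}$
$\frac{1016 + S{\left(11,60 \right)}}{2486 + 412} = \frac{1016 + \frac{1}{17 \cdot 60}}{2486 + 412} = \frac{1016 + \frac{1}{17} \cdot \frac{1}{60}}{2898} = \left(1016 + \frac{1}{1020}\right) \frac{1}{2898} = \frac{1036321}{1020} \cdot \frac{1}{2898} = \frac{1036321}{2955960}$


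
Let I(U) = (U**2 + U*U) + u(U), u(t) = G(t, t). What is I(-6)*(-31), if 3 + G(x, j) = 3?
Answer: -2232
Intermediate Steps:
G(x, j) = 0 (G(x, j) = -3 + 3 = 0)
u(t) = 0
I(U) = 2*U**2 (I(U) = (U**2 + U*U) + 0 = (U**2 + U**2) + 0 = 2*U**2 + 0 = 2*U**2)
I(-6)*(-31) = (2*(-6)**2)*(-31) = (2*36)*(-31) = 72*(-31) = -2232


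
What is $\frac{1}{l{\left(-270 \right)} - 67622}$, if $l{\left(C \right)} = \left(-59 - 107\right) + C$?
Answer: $- \frac{1}{68058} \approx -1.4693 \cdot 10^{-5}$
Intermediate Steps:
$l{\left(C \right)} = -166 + C$
$\frac{1}{l{\left(-270 \right)} - 67622} = \frac{1}{\left(-166 - 270\right) - 67622} = \frac{1}{-436 - 67622} = \frac{1}{-68058} = - \frac{1}{68058}$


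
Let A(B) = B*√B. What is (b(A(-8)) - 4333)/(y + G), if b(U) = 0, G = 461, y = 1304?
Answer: -4333/1765 ≈ -2.4550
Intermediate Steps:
A(B) = B^(3/2)
(b(A(-8)) - 4333)/(y + G) = (0 - 4333)/(1304 + 461) = -4333/1765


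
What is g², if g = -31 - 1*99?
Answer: 16900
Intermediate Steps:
g = -130 (g = -31 - 99 = -130)
g² = (-130)² = 16900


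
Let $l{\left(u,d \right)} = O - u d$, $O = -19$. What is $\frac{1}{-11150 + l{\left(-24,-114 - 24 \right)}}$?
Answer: $- \frac{1}{14481} \approx -6.9056 \cdot 10^{-5}$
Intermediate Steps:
$l{\left(u,d \right)} = -19 - d u$ ($l{\left(u,d \right)} = -19 - u d = -19 - d u$)
$\frac{1}{-11150 + l{\left(-24,-114 - 24 \right)}} = \frac{1}{-11150 - \left(19 + \left(-114 - 24\right) \left(-24\right)\right)} = \frac{1}{-11150 - \left(19 - -3312\right)} = \frac{1}{-11150 - 3331} = \frac{1}{-14481} = - \frac{1}{14481}$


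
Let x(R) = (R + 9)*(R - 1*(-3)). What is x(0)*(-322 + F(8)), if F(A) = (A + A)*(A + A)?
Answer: -1782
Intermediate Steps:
F(A) = 4*A² (F(A) = (2*A)*(2*A) = 4*A²)
x(R) = (3 + R)*(9 + R) (x(R) = (9 + R)*(R + 3) = (9 + R)*(3 + R) = (3 + R)*(9 + R))
x(0)*(-322 + F(8)) = (27 + 0² + 12*0)*(-322 + 4*8²) = (27 + 0 + 0)*(-322 + 4*64) = 27*(-322 + 256) = 27*(-66) = -1782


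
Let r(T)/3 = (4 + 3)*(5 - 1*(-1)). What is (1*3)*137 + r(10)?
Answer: 537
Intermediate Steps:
r(T) = 126 (r(T) = 3*((4 + 3)*(5 - 1*(-1))) = 3*(7*(5 + 1)) = 3*(7*6) = 3*42 = 126)
(1*3)*137 + r(10) = (1*3)*137 + 126 = 3*137 + 126 = 411 + 126 = 537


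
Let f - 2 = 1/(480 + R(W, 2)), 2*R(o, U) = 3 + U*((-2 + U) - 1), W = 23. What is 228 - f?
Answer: 217184/961 ≈ 226.00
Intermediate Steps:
R(o, U) = 3/2 + U*(-3 + U)/2 (R(o, U) = (3 + U*((-2 + U) - 1))/2 = (3 + U*(-3 + U))/2 = 3/2 + U*(-3 + U)/2)
f = 1924/961 (f = 2 + 1/(480 + (3/2 + (½)*2² - 3/2*2)) = 2 + 1/(480 + (3/2 + (½)*4 - 3)) = 2 + 1/(480 + (3/2 + 2 - 3)) = 2 + 1/(480 + ½) = 2 + 1/(961/2) = 2 + 2/961 = 1924/961 ≈ 2.0021)
228 - f = 228 - 1*1924/961 = 228 - 1924/961 = 217184/961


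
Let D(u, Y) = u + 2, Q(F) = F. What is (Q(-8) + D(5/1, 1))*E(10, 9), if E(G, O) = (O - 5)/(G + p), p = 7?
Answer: -4/17 ≈ -0.23529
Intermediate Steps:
E(G, O) = (-5 + O)/(7 + G) (E(G, O) = (O - 5)/(G + 7) = (-5 + O)/(7 + G))
D(u, Y) = 2 + u
(Q(-8) + D(5/1, 1))*E(10, 9) = (-8 + (2 + 5/1))*((-5 + 9)/(7 + 10)) = (-8 + (2 + 5*1))*(4/17) = (-8 + (2 + 5))*((1/17)*4) = (-8 + 7)*(4/17) = -1*4/17 = -4/17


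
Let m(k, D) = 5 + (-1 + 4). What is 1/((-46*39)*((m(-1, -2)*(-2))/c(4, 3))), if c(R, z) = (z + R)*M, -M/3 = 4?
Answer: -7/2392 ≈ -0.0029264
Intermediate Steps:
M = -12 (M = -3*4 = -12)
c(R, z) = -12*R - 12*z (c(R, z) = (z + R)*(-12) = (R + z)*(-12) = -12*R - 12*z)
m(k, D) = 8 (m(k, D) = 5 + 3 = 8)
1/((-46*39)*((m(-1, -2)*(-2))/c(4, 3))) = 1/((-46*39)*((8*(-2))/(-12*4 - 12*3))) = 1/(-(-28704)/(-48 - 36)) = 1/(-(-28704)/(-84)) = 1/(-(-28704)*(-1)/84) = 1/(-1794*4/21) = 1/(-2392/7) = -7/2392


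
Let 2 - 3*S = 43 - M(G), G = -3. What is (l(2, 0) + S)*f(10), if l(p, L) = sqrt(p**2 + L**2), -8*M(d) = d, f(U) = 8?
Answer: -277/3 ≈ -92.333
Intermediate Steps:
M(d) = -d/8
S = -325/24 (S = 2/3 - (43 - (-1)*(-3)/8)/3 = 2/3 - (43 - 1*3/8)/3 = 2/3 - (43 - 3/8)/3 = 2/3 - 1/3*341/8 = 2/3 - 341/24 = -325/24 ≈ -13.542)
l(p, L) = sqrt(L**2 + p**2)
(l(2, 0) + S)*f(10) = (sqrt(0**2 + 2**2) - 325/24)*8 = (sqrt(0 + 4) - 325/24)*8 = (sqrt(4) - 325/24)*8 = (2 - 325/24)*8 = -277/24*8 = -277/3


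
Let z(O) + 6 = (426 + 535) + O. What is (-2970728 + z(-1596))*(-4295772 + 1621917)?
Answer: 7945009857495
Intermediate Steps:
z(O) = 955 + O (z(O) = -6 + ((426 + 535) + O) = -6 + (961 + O) = 955 + O)
(-2970728 + z(-1596))*(-4295772 + 1621917) = (-2970728 + (955 - 1596))*(-4295772 + 1621917) = (-2970728 - 641)*(-2673855) = -2971369*(-2673855) = 7945009857495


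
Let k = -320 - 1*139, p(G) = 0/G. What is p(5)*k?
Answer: 0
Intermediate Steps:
p(G) = 0
k = -459 (k = -320 - 139 = -459)
p(5)*k = 0*(-459) = 0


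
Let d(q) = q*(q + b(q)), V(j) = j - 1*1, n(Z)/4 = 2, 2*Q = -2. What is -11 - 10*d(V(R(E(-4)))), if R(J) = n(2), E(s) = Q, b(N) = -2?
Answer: -361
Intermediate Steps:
Q = -1 (Q = (1/2)*(-2) = -1)
E(s) = -1
n(Z) = 8 (n(Z) = 4*2 = 8)
R(J) = 8
V(j) = -1 + j (V(j) = j - 1 = -1 + j)
d(q) = q*(-2 + q) (d(q) = q*(q - 2) = q*(-2 + q))
-11 - 10*d(V(R(E(-4)))) = -11 - 10*(-1 + 8)*(-2 + (-1 + 8)) = -11 - 70*(-2 + 7) = -11 - 70*5 = -11 - 10*35 = -11 - 350 = -361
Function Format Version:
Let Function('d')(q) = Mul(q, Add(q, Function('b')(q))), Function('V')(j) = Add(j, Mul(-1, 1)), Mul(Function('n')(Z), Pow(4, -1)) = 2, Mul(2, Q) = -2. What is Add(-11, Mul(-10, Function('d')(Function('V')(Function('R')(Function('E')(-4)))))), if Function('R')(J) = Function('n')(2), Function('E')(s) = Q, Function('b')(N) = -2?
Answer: -361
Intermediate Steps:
Q = -1 (Q = Mul(Rational(1, 2), -2) = -1)
Function('E')(s) = -1
Function('n')(Z) = 8 (Function('n')(Z) = Mul(4, 2) = 8)
Function('R')(J) = 8
Function('V')(j) = Add(-1, j) (Function('V')(j) = Add(j, -1) = Add(-1, j))
Function('d')(q) = Mul(q, Add(-2, q)) (Function('d')(q) = Mul(q, Add(q, -2)) = Mul(q, Add(-2, q)))
Add(-11, Mul(-10, Function('d')(Function('V')(Function('R')(Function('E')(-4)))))) = Add(-11, Mul(-10, Mul(Add(-1, 8), Add(-2, Add(-1, 8))))) = Add(-11, Mul(-10, Mul(7, Add(-2, 7)))) = Add(-11, Mul(-10, Mul(7, 5))) = Add(-11, Mul(-10, 35)) = Add(-11, -350) = -361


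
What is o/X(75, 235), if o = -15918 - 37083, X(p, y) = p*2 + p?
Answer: -5889/25 ≈ -235.56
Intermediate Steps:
X(p, y) = 3*p (X(p, y) = 2*p + p = 3*p)
o = -53001
o/X(75, 235) = -53001/(3*75) = -53001/225 = -53001*1/225 = -5889/25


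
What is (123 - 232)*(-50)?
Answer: 5450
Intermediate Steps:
(123 - 232)*(-50) = -109*(-50) = 5450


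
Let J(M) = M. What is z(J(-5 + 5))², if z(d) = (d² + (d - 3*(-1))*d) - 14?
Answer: 196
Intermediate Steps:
z(d) = -14 + d² + d*(3 + d) (z(d) = (d² + (d + 3)*d) - 14 = (d² + (3 + d)*d) - 14 = (d² + d*(3 + d)) - 14 = -14 + d² + d*(3 + d))
z(J(-5 + 5))² = (-14 + 2*(-5 + 5)² + 3*(-5 + 5))² = (-14 + 2*0² + 3*0)² = (-14 + 2*0 + 0)² = (-14 + 0 + 0)² = (-14)² = 196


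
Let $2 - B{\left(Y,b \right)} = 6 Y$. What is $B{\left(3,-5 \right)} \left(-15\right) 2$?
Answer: $480$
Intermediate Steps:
$B{\left(Y,b \right)} = 2 - 6 Y$
$B{\left(3,-5 \right)} \left(-15\right) 2 = \left(2 - 18\right) \left(-15\right) 2 = \left(-16\right) \left(-15\right) 2 = 240 \cdot 2 = 480$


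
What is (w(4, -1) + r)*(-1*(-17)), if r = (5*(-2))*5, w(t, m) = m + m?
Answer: -884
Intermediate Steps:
w(t, m) = 2*m
r = -50 (r = -10*5 = -50)
(w(4, -1) + r)*(-1*(-17)) = (2*(-1) - 50)*(-1*(-17)) = (-2 - 50)*17 = -52*17 = -884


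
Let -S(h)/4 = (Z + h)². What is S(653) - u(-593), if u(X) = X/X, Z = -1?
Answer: -1700417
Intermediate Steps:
S(h) = -4*(-1 + h)²
u(X) = 1
S(653) - u(-593) = -4*(-1 + 653)² - 1*1 = -4*652² - 1 = -4*425104 - 1 = -1700416 - 1 = -1700417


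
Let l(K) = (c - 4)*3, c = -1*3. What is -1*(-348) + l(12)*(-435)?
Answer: 9483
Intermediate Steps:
c = -3
l(K) = -21 (l(K) = (-3 - 4)*3 = -7*3 = -21)
-1*(-348) + l(12)*(-435) = -1*(-348) - 21*(-435) = 348 + 9135 = 9483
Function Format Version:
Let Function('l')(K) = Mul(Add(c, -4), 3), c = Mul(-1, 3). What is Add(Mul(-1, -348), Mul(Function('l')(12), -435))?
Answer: 9483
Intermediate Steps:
c = -3
Function('l')(K) = -21 (Function('l')(K) = Mul(Add(-3, -4), 3) = Mul(-7, 3) = -21)
Add(Mul(-1, -348), Mul(Function('l')(12), -435)) = Add(Mul(-1, -348), Mul(-21, -435)) = Add(348, 9135) = 9483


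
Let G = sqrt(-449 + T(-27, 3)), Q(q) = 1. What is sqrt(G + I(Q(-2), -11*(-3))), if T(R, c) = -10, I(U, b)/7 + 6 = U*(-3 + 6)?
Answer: sqrt(-21 + 3*I*sqrt(51)) ≈ 2.1213 + 5.0498*I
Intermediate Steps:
I(U, b) = -42 + 21*U (I(U, b) = -42 + 7*(U*(-3 + 6)) = -42 + 7*(U*3) = -42 + 7*(3*U) = -42 + 21*U)
G = 3*I*sqrt(51) (G = sqrt(-449 - 10) = sqrt(-459) = 3*I*sqrt(51) ≈ 21.424*I)
sqrt(G + I(Q(-2), -11*(-3))) = sqrt(3*I*sqrt(51) + (-42 + 21*1)) = sqrt(3*I*sqrt(51) + (-42 + 21)) = sqrt(3*I*sqrt(51) - 21) = sqrt(-21 + 3*I*sqrt(51))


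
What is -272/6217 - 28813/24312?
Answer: -185743285/151147704 ≈ -1.2289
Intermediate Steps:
-272/6217 - 28813/24312 = -185743285/151147704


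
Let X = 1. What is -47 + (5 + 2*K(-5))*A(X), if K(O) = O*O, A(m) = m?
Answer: 8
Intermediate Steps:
K(O) = O²
-47 + (5 + 2*K(-5))*A(X) = -47 + (5 + 2*(-5)²)*1 = -47 + (5 + 2*25)*1 = -47 + (5 + 50)*1 = -47 + 55*1 = -47 + 55 = 8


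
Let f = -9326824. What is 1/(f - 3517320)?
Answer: -1/12844144 ≈ -7.7856e-8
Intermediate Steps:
1/(f - 3517320) = 1/(-9326824 - 3517320) = 1/(-12844144) = -1/12844144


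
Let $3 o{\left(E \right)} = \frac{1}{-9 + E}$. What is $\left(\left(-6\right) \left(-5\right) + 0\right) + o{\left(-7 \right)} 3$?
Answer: $\frac{479}{16} \approx 29.938$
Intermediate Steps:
$o{\left(E \right)} = \frac{1}{3 \left(-9 + E\right)}$
$\left(\left(-6\right) \left(-5\right) + 0\right) + o{\left(-7 \right)} 3 = \left(\left(-6\right) \left(-5\right) + 0\right) + \frac{1}{3 \left(-9 - 7\right)} 3 = \left(30 + 0\right) + \frac{1}{3 \left(-16\right)} 3 = 30 + \frac{1}{3} \left(- \frac{1}{16}\right) 3 = 30 - \frac{1}{16} = \frac{479}{16}$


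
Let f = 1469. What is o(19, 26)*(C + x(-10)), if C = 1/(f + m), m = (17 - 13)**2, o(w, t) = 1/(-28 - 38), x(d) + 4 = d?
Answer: 20789/98010 ≈ 0.21211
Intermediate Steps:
x(d) = -4 + d
o(w, t) = -1/66 (o(w, t) = 1/(-66) = -1/66)
m = 16 (m = 4**2 = 16)
C = 1/1485 (C = 1/(1469 + 16) = 1/1485 ≈ 0.00067340)
o(19, 26)*(C + x(-10)) = -(1/1485 + (-4 - 10))/66 = -(1/1485 - 14)/66 = -1/66*(-20789/1485) = 20789/98010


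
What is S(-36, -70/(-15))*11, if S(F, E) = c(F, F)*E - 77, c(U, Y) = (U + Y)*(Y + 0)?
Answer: 132209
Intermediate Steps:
c(U, Y) = Y*(U + Y) (c(U, Y) = (U + Y)*Y = Y*(U + Y))
S(F, E) = -77 + 2*E*F² (S(F, E) = (F*(F + F))*E - 77 = (F*(2*F))*E - 77 = (2*F²)*E - 77 = 2*E*F² - 77 = -77 + 2*E*F²)
S(-36, -70/(-15))*11 = (-77 + 2*(-70/(-15))*(-36)²)*11 = (-77 + 2*(-70*(-1/15))*1296)*11 = (-77 + 2*(14/3)*1296)*11 = (-77 + 12096)*11 = 12019*11 = 132209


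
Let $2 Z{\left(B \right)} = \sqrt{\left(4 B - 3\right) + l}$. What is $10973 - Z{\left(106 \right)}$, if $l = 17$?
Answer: $10973 - \frac{\sqrt{438}}{2} \approx 10963.0$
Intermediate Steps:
$Z{\left(B \right)} = \frac{\sqrt{14 + 4 B}}{2}$ ($Z{\left(B \right)} = \frac{\sqrt{\left(4 B - 3\right) + 17}}{2} = \frac{\sqrt{\left(-3 + 4 B\right) + 17}}{2} = \frac{\sqrt{14 + 4 B}}{2}$)
$10973 - Z{\left(106 \right)} = 10973 - \frac{\sqrt{14 + 4 \cdot 106}}{2} = 10973 - \frac{\sqrt{14 + 424}}{2} = 10973 - \frac{\sqrt{438}}{2}$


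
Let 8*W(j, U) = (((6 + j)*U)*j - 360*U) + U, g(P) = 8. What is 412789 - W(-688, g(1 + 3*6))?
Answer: -56068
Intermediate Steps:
W(j, U) = -359*U/8 + U*j*(6 + j)/8 (W(j, U) = ((((6 + j)*U)*j - 360*U) + U)/8 = (((U*(6 + j))*j - 360*U) + U)/8 = ((U*j*(6 + j) - 360*U) + U)/8 = ((-360*U + U*j*(6 + j)) + U)/8 = (-359*U + U*j*(6 + j))/8 = -359*U/8 + U*j*(6 + j)/8)
412789 - W(-688, g(1 + 3*6)) = 412789 - 8*(-359 + (-688)² + 6*(-688))/8 = 412789 - 8*(-359 + 473344 - 4128)/8 = 412789 - 8*468857/8 = 412789 - 1*468857 = 412789 - 468857 = -56068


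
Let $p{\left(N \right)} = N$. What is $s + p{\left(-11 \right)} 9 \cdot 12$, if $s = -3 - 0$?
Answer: $-1191$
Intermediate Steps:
$s = -3$ ($s = -3 + 0 = -3$)
$s + p{\left(-11 \right)} 9 \cdot 12 = -3 - 11 \cdot 9 \cdot 12 = -3 - 1188 = -1191$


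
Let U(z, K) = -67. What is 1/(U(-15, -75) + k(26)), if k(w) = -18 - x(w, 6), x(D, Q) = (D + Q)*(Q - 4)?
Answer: -1/149 ≈ -0.0067114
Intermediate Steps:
x(D, Q) = (-4 + Q)*(D + Q) (x(D, Q) = (D + Q)*(-4 + Q) = (-4 + Q)*(D + Q))
k(w) = -30 - 2*w (k(w) = -18 - (6**2 - 4*w - 4*6 + w*6) = -18 - (36 - 4*w - 24 + 6*w) = -18 - (12 + 2*w) = -18 + (-12 - 2*w) = -30 - 2*w)
1/(U(-15, -75) + k(26)) = 1/(-67 + (-30 - 2*26)) = 1/(-67 + (-30 - 52)) = 1/(-67 - 82) = 1/(-149) = -1/149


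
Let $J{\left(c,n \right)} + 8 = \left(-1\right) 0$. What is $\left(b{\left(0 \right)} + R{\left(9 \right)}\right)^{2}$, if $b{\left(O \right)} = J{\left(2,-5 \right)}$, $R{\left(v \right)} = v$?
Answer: $1$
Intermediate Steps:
$J{\left(c,n \right)} = -8$ ($J{\left(c,n \right)} = -8 - 0 = -8 + 0 = -8$)
$b{\left(O \right)} = -8$
$\left(b{\left(0 \right)} + R{\left(9 \right)}\right)^{2} = \left(-8 + 9\right)^{2} = 1^{2} = 1$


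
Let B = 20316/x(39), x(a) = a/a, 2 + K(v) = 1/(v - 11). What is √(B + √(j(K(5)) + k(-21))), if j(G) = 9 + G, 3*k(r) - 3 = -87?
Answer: √(731376 + 6*I*√762)/6 ≈ 142.53 + 0.016139*I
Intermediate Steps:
K(v) = -2 + 1/(-11 + v) (K(v) = -2 + 1/(v - 11) = -2 + 1/(-11 + v))
k(r) = -28 (k(r) = 1 + (⅓)*(-87) = 1 - 29 = -28)
x(a) = 1
B = 20316 (B = 20316/1 = 20316*1 = 20316)
√(B + √(j(K(5)) + k(-21))) = √(20316 + √((9 + (23 - 2*5)/(-11 + 5)) - 28)) = √(20316 + √((9 + (23 - 10)/(-6)) - 28)) = √(20316 + √((9 - ⅙*13) - 28)) = √(20316 + √((9 - 13/6) - 28)) = √(20316 + √(41/6 - 28)) = √(20316 + √(-127/6)) = √(20316 + I*√762/6)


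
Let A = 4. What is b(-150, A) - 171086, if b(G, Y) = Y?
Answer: -171082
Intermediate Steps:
b(-150, A) - 171086 = 4 - 171086 = -171082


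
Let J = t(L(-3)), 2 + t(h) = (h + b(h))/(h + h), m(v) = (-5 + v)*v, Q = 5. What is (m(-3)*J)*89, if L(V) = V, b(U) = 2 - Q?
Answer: -2136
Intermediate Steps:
b(U) = -3 (b(U) = 2 - 1*5 = 2 - 5 = -3)
m(v) = v*(-5 + v)
t(h) = -2 + (-3 + h)/(2*h) (t(h) = -2 + (h - 3)/(h + h) = -2 + (-3 + h)/((2*h)) = -2 + (-3 + h)*(1/(2*h)) = -2 + (-3 + h)/(2*h))
J = -1 (J = (3/2)*(-1 - 1*(-3))/(-3) = (3/2)*(-⅓)*(-1 + 3) = (3/2)*(-⅓)*2 = -1)
(m(-3)*J)*89 = (-3*(-5 - 3)*(-1))*89 = (-3*(-8)*(-1))*89 = (24*(-1))*89 = -24*89 = -2136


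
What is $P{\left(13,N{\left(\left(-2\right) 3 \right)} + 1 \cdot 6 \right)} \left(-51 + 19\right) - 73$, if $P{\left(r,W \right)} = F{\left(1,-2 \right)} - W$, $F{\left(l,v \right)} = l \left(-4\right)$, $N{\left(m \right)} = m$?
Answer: $55$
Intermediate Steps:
$F{\left(l,v \right)} = - 4 l$
$P{\left(r,W \right)} = -4 - W$ ($P{\left(r,W \right)} = \left(-4\right) 1 - W = -4 - W$)
$P{\left(13,N{\left(\left(-2\right) 3 \right)} + 1 \cdot 6 \right)} \left(-51 + 19\right) - 73 = \left(-4 - \left(\left(-2\right) 3 + 1 \cdot 6\right)\right) \left(-51 + 19\right) - 73 = \left(-4 - \left(-6 + 6\right)\right) \left(-32\right) - 73 = \left(-4 - 0\right) \left(-32\right) - 73 = \left(-4 + 0\right) \left(-32\right) - 73 = \left(-4\right) \left(-32\right) - 73 = 128 - 73 = 55$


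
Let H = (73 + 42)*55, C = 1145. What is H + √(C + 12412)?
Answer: 6325 + √13557 ≈ 6441.4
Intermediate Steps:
H = 6325 (H = 115*55 = 6325)
H + √(C + 12412) = 6325 + √(1145 + 12412) = 6325 + √13557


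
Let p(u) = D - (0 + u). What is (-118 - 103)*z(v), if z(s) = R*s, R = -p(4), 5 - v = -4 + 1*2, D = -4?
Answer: -12376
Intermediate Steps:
v = 7 (v = 5 - (-4 + 1*2) = 5 - (-4 + 2) = 5 - 1*(-2) = 5 + 2 = 7)
p(u) = -4 - u (p(u) = -4 - (0 + u) = -4 - u)
R = 8 (R = -(-4 - 1*4) = -(-4 - 4) = -1*(-8) = 8)
z(s) = 8*s
(-118 - 103)*z(v) = (-118 - 103)*(8*7) = -221*56 = -12376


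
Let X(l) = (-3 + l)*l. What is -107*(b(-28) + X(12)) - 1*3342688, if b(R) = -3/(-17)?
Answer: -57022469/17 ≈ -3.3543e+6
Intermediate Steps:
X(l) = l*(-3 + l)
b(R) = 3/17 (b(R) = -3*(-1/17) = 3/17)
-107*(b(-28) + X(12)) - 1*3342688 = -107*(3/17 + 12*(-3 + 12)) - 1*3342688 = -107*(3/17 + 12*9) - 3342688 = -107*(3/17 + 108) - 3342688 = -107*1839/17 - 3342688 = -196773/17 - 3342688 = -57022469/17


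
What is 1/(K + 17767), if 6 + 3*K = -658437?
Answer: -1/201714 ≈ -4.9575e-6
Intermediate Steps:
K = -219481 (K = -2 + (⅓)*(-658437) = -2 - 219479 = -219481)
1/(K + 17767) = 1/(-219481 + 17767) = 1/(-201714) = -1/201714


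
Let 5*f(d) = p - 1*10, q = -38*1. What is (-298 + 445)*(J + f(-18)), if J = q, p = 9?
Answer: -28077/5 ≈ -5615.4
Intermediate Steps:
q = -38
f(d) = -⅕ (f(d) = (9 - 1*10)/5 = (9 - 10)/5 = (⅕)*(-1) = -⅕)
J = -38
(-298 + 445)*(J + f(-18)) = (-298 + 445)*(-38 - ⅕) = 147*(-191/5) = -28077/5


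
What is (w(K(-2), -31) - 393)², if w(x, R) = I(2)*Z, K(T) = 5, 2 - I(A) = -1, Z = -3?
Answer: 161604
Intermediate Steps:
I(A) = 3 (I(A) = 2 - 1*(-1) = 2 + 1 = 3)
w(x, R) = -9 (w(x, R) = 3*(-3) = -9)
(w(K(-2), -31) - 393)² = (-9 - 393)² = (-402)² = 161604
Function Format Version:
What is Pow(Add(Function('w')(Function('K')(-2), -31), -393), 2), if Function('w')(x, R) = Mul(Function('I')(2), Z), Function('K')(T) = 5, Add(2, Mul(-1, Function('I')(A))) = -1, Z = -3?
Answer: 161604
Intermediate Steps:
Function('I')(A) = 3 (Function('I')(A) = Add(2, Mul(-1, -1)) = Add(2, 1) = 3)
Function('w')(x, R) = -9 (Function('w')(x, R) = Mul(3, -3) = -9)
Pow(Add(Function('w')(Function('K')(-2), -31), -393), 2) = Pow(Add(-9, -393), 2) = Pow(-402, 2) = 161604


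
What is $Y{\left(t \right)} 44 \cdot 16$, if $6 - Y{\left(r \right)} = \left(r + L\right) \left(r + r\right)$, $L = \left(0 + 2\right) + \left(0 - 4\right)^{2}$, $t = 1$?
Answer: $-22528$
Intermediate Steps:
$L = 18$ ($L = 2 + \left(-4\right)^{2} = 2 + 16 = 18$)
$Y{\left(r \right)} = 6 - 2 r \left(18 + r\right)$ ($Y{\left(r \right)} = 6 - \left(r + 18\right) \left(r + r\right) = 6 - \left(18 + r\right) 2 r = 6 - 2 r \left(18 + r\right)$)
$Y{\left(t \right)} 44 \cdot 16 = \left(6 - 36 - 2 \cdot 1^{2}\right) 44 \cdot 16 = \left(6 - 36 - 2\right) 44 \cdot 16 = \left(-32\right) 44 \cdot 16 = \left(-1408\right) 16 = -22528$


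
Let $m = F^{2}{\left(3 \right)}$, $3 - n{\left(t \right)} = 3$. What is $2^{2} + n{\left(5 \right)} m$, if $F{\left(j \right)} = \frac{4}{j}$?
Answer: $4$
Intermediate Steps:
$n{\left(t \right)} = 0$ ($n{\left(t \right)} = 3 - 3 = 0$)
$m = \frac{16}{9}$ ($m = \left(\frac{4}{3}\right)^{2} = \frac{16}{9} \approx 1.7778$)
$2^{2} + n{\left(5 \right)} m = 2^{2} + 0 \cdot \frac{16}{9} = 4 + 0 = 4$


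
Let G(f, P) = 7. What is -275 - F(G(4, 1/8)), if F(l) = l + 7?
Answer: -289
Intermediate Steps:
F(l) = 7 + l
-275 - F(G(4, 1/8)) = -275 - (7 + 7) = -275 - 1*14 = -275 - 14 = -289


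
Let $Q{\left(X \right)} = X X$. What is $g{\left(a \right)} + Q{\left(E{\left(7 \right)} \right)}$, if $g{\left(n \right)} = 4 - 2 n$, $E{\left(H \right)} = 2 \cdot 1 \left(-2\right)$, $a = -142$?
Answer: $304$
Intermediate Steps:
$E{\left(H \right)} = -4$ ($E{\left(H \right)} = 2 \left(-2\right) = -4$)
$Q{\left(X \right)} = X^{2}$
$g{\left(a \right)} + Q{\left(E{\left(7 \right)} \right)} = \left(4 - -284\right) + \left(-4\right)^{2} = \left(4 + 284\right) + 16 = 288 + 16 = 304$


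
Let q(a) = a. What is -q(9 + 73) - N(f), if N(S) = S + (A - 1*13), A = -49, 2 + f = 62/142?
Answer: -1309/71 ≈ -18.437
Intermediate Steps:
f = -111/71 (f = -2 + 62/142 = -2 + 62*(1/142) = -2 + 31/71 = -111/71 ≈ -1.5634)
N(S) = -62 + S (N(S) = S + (-49 - 1*13) = S + (-49 - 13) = S - 62 = -62 + S)
-q(9 + 73) - N(f) = -(9 + 73) - (-62 - 111/71) = -1*82 - 1*(-4513/71) = -82 + 4513/71 = -1309/71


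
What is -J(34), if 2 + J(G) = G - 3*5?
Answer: -17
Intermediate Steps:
J(G) = -17 + G (J(G) = -2 + (G - 3*5) = -2 + (G - 15) = -2 + (-15 + G) = -17 + G)
-J(34) = -(-17 + 34) = -1*17 = -17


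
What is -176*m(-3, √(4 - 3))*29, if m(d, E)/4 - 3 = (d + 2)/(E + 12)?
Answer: -775808/13 ≈ -59678.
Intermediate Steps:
m(d, E) = 12 + 4*(2 + d)/(12 + E) (m(d, E) = 12 + 4*((d + 2)/(E + 12)) = 12 + 4*((2 + d)/(12 + E)) = 12 + 4*(2 + d)/(12 + E))
-176*m(-3, √(4 - 3))*29 = -704*(38 - 3 + 3*√(4 - 3))/(12 + √(4 - 3))*29 = -704*(38 - 3 + 3*√1)/(12 + √1)*29 = -704*(38 - 3 + 3*1)/(12 + 1)*29 = -704*(38 - 3 + 3)/13*29 = -704*38/13*29 = -176*152/13*29 = -26752/13*29 = -775808/13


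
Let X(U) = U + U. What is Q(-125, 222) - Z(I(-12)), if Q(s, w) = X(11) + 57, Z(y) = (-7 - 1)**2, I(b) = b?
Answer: 15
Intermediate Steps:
X(U) = 2*U
Z(y) = 64 (Z(y) = (-8)**2 = 64)
Q(s, w) = 79 (Q(s, w) = 2*11 + 57 = 22 + 57 = 79)
Q(-125, 222) - Z(I(-12)) = 79 - 1*64 = 79 - 64 = 15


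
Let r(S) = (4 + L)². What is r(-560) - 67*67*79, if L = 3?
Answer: -354582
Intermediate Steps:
r(S) = 49 (r(S) = (4 + 3)² = 7² = 49)
r(-560) - 67*67*79 = 49 - 67*67*79 = 49 - 4489*79 = 49 - 354631 = -354582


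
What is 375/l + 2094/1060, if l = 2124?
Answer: 403763/187620 ≈ 2.1520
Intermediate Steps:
375/l + 2094/1060 = 375/2124 + 2094/1060 = 375*(1/2124) + 2094*(1/1060) = 125/708 + 1047/530 = 403763/187620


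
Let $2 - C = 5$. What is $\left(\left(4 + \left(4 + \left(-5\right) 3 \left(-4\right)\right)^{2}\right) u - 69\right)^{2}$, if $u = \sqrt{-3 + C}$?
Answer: $\left(69 - 4100 i \sqrt{6}\right)^{2} \approx -1.0086 \cdot 10^{8} - 1.386 \cdot 10^{6} i$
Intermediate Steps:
$C = -3$ ($C = 2 - 5 = -3$)
$u = i \sqrt{6}$ ($u = \sqrt{-3 - 3} = \sqrt{-6} = i \sqrt{6} \approx 2.4495 i$)
$\left(\left(4 + \left(4 + \left(-5\right) 3 \left(-4\right)\right)^{2}\right) u - 69\right)^{2} = \left(\left(4 + \left(4 + \left(-5\right) 3 \left(-4\right)\right)^{2}\right) i \sqrt{6} - 69\right)^{2} = \left(\left(4 + \left(4 - -60\right)^{2}\right) i \sqrt{6} - 69\right)^{2} = \left(\left(4 + \left(4 + 60\right)^{2}\right) i \sqrt{6} - 69\right)^{2} = \left(\left(4 + 64^{2}\right) i \sqrt{6} - 69\right)^{2} = \left(\left(4 + 4096\right) i \sqrt{6} - 69\right)^{2} = \left(4100 i \sqrt{6} - 69\right)^{2} = \left(-69 + 4100 i \sqrt{6}\right)^{2}$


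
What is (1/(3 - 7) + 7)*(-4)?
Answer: -27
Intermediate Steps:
(1/(3 - 7) + 7)*(-4) = (1/(-4) + 7)*(-4) = (-¼ + 7)*(-4) = (27/4)*(-4) = -27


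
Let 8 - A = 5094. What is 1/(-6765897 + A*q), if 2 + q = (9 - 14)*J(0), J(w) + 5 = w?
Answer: -1/6882875 ≈ -1.4529e-7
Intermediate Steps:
A = -5086 (A = 8 - 1*5094 = 8 - 5094 = -5086)
J(w) = -5 + w
q = 23 (q = -2 + (9 - 14)*(-5 + 0) = -2 - 5*(-5) = -2 + 25 = 23)
1/(-6765897 + A*q) = 1/(-6765897 - 5086*23) = 1/(-6765897 - 116978) = 1/(-6882875) = -1/6882875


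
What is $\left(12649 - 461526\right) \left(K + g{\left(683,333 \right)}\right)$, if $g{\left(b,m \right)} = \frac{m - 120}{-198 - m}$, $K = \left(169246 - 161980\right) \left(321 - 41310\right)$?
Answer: $\frac{23662647639415213}{177} \approx 1.3369 \cdot 10^{14}$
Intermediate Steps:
$K = -297826074$ ($K = 7266 \left(-40989\right) = -297826074$)
$g{\left(b,m \right)} = \frac{-120 + m}{-198 - m}$
$\left(12649 - 461526\right) \left(K + g{\left(683,333 \right)}\right) = \left(12649 - 461526\right) \left(-297826074 + \frac{120 - 333}{198 + 333}\right) = - 448877 \left(-297826074 + \frac{120 - 333}{531}\right) = - 448877 \left(-297826074 + \frac{1}{531} \left(-213\right)\right) = - 448877 \left(-297826074 - \frac{71}{177}\right) = \left(-448877\right) \left(- \frac{52715215169}{177}\right) = \frac{23662647639415213}{177}$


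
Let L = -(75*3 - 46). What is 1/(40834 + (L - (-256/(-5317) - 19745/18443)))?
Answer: 98061431/3986787740062 ≈ 2.4597e-5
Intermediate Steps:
L = -179 (L = -(225 - 46) = -1*179 = -179)
1/(40834 + (L - (-256/(-5317) - 19745/18443))) = 1/(40834 + (-179 - (-256/(-5317) - 19745/18443))) = 1/(40834 + (-179 - (-256*(-1/5317) - 19745*1/18443))) = 1/(40834 + (-179 - (256/5317 - 19745/18443))) = 1/(40834 + (-179 - 1*(-100262757/98061431))) = 1/(40834 + (-179 + 100262757/98061431)) = 1/(40834 - 17452733392/98061431) = 1/(3986787740062/98061431) = 98061431/3986787740062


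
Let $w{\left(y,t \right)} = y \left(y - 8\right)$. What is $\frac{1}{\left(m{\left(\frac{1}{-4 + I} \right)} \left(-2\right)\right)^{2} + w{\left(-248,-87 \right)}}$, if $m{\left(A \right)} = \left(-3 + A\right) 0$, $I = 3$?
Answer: $\frac{1}{63488} \approx 1.5751 \cdot 10^{-5}$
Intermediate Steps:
$m{\left(A \right)} = 0$
$w{\left(y,t \right)} = y \left(-8 + y\right)$
$\frac{1}{\left(m{\left(\frac{1}{-4 + I} \right)} \left(-2\right)\right)^{2} + w{\left(-248,-87 \right)}} = \frac{1}{\left(0 \left(-2\right)\right)^{2} - 248 \left(-8 - 248\right)} = \frac{1}{0^{2} - -63488} = \frac{1}{0 + 63488} = \frac{1}{63488}$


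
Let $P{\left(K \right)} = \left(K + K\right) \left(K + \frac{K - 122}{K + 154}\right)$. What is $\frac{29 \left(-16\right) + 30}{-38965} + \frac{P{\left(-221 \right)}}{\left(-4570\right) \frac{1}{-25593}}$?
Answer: $\frac{637538723852102}{1193069335} \approx 5.3437 \cdot 10^{5}$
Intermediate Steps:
$P{\left(K \right)} = 2 K \left(K + \frac{-122 + K}{154 + K}\right)$
$\frac{29 \left(-16\right) + 30}{-38965} + \frac{P{\left(-221 \right)}}{\left(-4570\right) \frac{1}{-25593}} = \frac{29 \left(-16\right) + 30}{-38965} + \frac{2 \left(-221\right) \frac{1}{154 - 221} \left(-122 + \left(-221\right)^{2} + 155 \left(-221\right)\right)}{\left(-4570\right) \frac{1}{-25593}} = \left(-464 + 30\right) \left(- \frac{1}{38965}\right) + \frac{2 \left(-221\right) \frac{1}{-67} \left(-122 + 48841 - 34255\right)}{\left(-4570\right) \left(- \frac{1}{25593}\right)} = \left(-434\right) \left(- \frac{1}{38965}\right) + \frac{2 \left(-221\right) \left(- \frac{1}{67}\right) 14464}{\frac{4570}{25593}} = \frac{434}{38965} + \frac{6393088}{67} \cdot \frac{25593}{4570} = \frac{434}{38965} + \frac{81809150592}{153095} = \frac{637538723852102}{1193069335}$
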